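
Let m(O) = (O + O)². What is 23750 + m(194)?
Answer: 174294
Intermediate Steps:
m(O) = 4*O² (m(O) = (2*O)² = 4*O²)
23750 + m(194) = 23750 + 4*194² = 23750 + 4*37636 = 23750 + 150544 = 174294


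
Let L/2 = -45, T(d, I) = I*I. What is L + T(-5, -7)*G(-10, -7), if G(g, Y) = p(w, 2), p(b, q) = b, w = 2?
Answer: 8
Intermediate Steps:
G(g, Y) = 2
T(d, I) = I**2
L = -90 (L = 2*(-45) = -90)
L + T(-5, -7)*G(-10, -7) = -90 + (-7)**2*2 = -90 + 49*2 = -90 + 98 = 8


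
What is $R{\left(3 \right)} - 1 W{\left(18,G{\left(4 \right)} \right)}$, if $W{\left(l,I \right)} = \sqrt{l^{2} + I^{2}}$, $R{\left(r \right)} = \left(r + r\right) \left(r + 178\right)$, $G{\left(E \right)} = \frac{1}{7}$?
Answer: $1086 - \frac{\sqrt{15877}}{7} \approx 1068.0$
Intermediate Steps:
$G{\left(E \right)} = \frac{1}{7}$
$R{\left(r \right)} = 2 r \left(178 + r\right)$
$W{\left(l,I \right)} = \sqrt{I^{2} + l^{2}}$
$R{\left(3 \right)} - 1 W{\left(18,G{\left(4 \right)} \right)} = 2 \cdot 3 \left(178 + 3\right) - 1 \sqrt{\left(\frac{1}{7}\right)^{2} + 18^{2}} = 2 \cdot 3 \cdot 181 - 1 \sqrt{\frac{1}{49} + 324} = 1086 - 1 \sqrt{\frac{15877}{49}} = 1086 - 1 \frac{\sqrt{15877}}{7} = 1086 - \frac{\sqrt{15877}}{7}$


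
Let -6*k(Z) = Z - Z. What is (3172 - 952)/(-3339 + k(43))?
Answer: -740/1113 ≈ -0.66487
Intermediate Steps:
k(Z) = 0 (k(Z) = -(Z - Z)/6 = -⅙*0 = 0)
(3172 - 952)/(-3339 + k(43)) = (3172 - 952)/(-3339 + 0) = 2220/(-3339) = 2220*(-1/3339) = -740/1113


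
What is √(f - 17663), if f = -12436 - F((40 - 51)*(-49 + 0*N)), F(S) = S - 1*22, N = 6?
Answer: 2*I*√7654 ≈ 174.97*I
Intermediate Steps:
F(S) = -22 + S (F(S) = S - 22 = -22 + S)
f = -12953 (f = -12436 - (-22 + (40 - 51)*(-49 + 0*6)) = -12436 - (-22 - 11*(-49 + 0)) = -12436 - (-22 - 11*(-49)) = -12436 - (-22 + 539) = -12436 - 1*517 = -12436 - 517 = -12953)
√(f - 17663) = √(-12953 - 17663) = √(-30616) = 2*I*√7654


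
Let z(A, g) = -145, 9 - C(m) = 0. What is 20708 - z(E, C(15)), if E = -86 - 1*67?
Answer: 20853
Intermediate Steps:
C(m) = 9 (C(m) = 9 - 1*0 = 9 + 0 = 9)
E = -153 (E = -86 - 67 = -153)
20708 - z(E, C(15)) = 20708 - 1*(-145) = 20708 + 145 = 20853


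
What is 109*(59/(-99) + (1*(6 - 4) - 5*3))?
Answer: -146714/99 ≈ -1482.0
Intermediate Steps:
109*(59/(-99) + (1*(6 - 4) - 5*3)) = 109*(59*(-1/99) + (1*2 - 15)) = 109*(-59/99 + (2 - 15)) = 109*(-59/99 - 13) = 109*(-1346/99) = -146714/99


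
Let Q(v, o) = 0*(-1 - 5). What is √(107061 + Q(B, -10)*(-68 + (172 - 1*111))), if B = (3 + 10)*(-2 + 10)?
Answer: √107061 ≈ 327.20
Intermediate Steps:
B = 104 (B = 13*8 = 104)
Q(v, o) = 0 (Q(v, o) = 0*(-6) = 0)
√(107061 + Q(B, -10)*(-68 + (172 - 1*111))) = √(107061 + 0*(-68 + (172 - 1*111))) = √(107061 + 0*(-68 + (172 - 111))) = √(107061 + 0*(-68 + 61)) = √(107061 + 0*(-7)) = √(107061 + 0) = √107061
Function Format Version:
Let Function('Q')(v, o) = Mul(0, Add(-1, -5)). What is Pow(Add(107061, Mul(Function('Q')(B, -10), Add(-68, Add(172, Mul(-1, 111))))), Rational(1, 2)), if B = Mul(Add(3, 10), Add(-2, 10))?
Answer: Pow(107061, Rational(1, 2)) ≈ 327.20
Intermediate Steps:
B = 104 (B = Mul(13, 8) = 104)
Function('Q')(v, o) = 0 (Function('Q')(v, o) = Mul(0, -6) = 0)
Pow(Add(107061, Mul(Function('Q')(B, -10), Add(-68, Add(172, Mul(-1, 111))))), Rational(1, 2)) = Pow(Add(107061, Mul(0, Add(-68, Add(172, Mul(-1, 111))))), Rational(1, 2)) = Pow(Add(107061, Mul(0, Add(-68, Add(172, -111)))), Rational(1, 2)) = Pow(Add(107061, Mul(0, Add(-68, 61))), Rational(1, 2)) = Pow(Add(107061, Mul(0, -7)), Rational(1, 2)) = Pow(Add(107061, 0), Rational(1, 2)) = Pow(107061, Rational(1, 2))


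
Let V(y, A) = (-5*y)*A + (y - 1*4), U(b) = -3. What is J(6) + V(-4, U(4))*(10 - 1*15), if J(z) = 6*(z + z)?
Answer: 412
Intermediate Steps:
V(y, A) = -4 + y - 5*A*y (V(y, A) = -5*A*y + (y - 4) = -5*A*y + (-4 + y) = -4 + y - 5*A*y)
J(z) = 12*z (J(z) = 6*(2*z) = 12*z)
J(6) + V(-4, U(4))*(10 - 1*15) = 12*6 + (-4 - 4 - 5*(-3)*(-4))*(10 - 1*15) = 72 + (-4 - 4 - 60)*(10 - 15) = 72 - 68*(-5) = 72 + 340 = 412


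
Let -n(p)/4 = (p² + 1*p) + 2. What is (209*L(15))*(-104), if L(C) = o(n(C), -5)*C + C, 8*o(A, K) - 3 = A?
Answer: 39002535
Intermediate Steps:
n(p) = -8 - 4*p - 4*p² (n(p) = -4*((p² + 1*p) + 2) = -4*((p² + p) + 2) = -4*((p + p²) + 2) = -4*(2 + p + p²) = -8 - 4*p - 4*p²)
o(A, K) = 3/8 + A/8
L(C) = C + C*(-5/8 - C/2 - C²/2) (L(C) = (3/8 + (-8 - 4*C - 4*C²)/8)*C + C = (3/8 + (-1 - C/2 - C²/2))*C + C = (-5/8 - C/2 - C²/2)*C + C = C*(-5/8 - C/2 - C²/2) + C = C + C*(-5/8 - C/2 - C²/2))
(209*L(15))*(-104) = (209*((⅛)*15*(3 - 4*15 - 4*15²)))*(-104) = (209*((⅛)*15*(3 - 60 - 4*225)))*(-104) = (209*((⅛)*15*(3 - 60 - 900)))*(-104) = (209*((⅛)*15*(-957)))*(-104) = (209*(-14355/8))*(-104) = -3000195/8*(-104) = 39002535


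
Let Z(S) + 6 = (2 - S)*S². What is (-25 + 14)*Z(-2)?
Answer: -110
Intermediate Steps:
Z(S) = -6 + S²*(2 - S) (Z(S) = -6 + (2 - S)*S² = -6 + S²*(2 - S))
(-25 + 14)*Z(-2) = (-25 + 14)*(-6 - 1*(-2)³ + 2*(-2)²) = -11*(-6 - 1*(-8) + 2*4) = -11*(-6 + 8 + 8) = -11*10 = -110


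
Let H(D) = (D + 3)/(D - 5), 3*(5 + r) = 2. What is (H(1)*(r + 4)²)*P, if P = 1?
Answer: -⅑ ≈ -0.11111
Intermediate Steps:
r = -13/3 (r = -5 + (⅓)*2 = -5 + ⅔ = -13/3 ≈ -4.3333)
H(D) = (3 + D)/(-5 + D)
(H(1)*(r + 4)²)*P = (((3 + 1)/(-5 + 1))*(-13/3 + 4)²)*1 = ((4/(-4))*(-⅓)²)*1 = (-¼*4*(⅑))*1 = -1*⅑*1 = -⅑*1 = -⅑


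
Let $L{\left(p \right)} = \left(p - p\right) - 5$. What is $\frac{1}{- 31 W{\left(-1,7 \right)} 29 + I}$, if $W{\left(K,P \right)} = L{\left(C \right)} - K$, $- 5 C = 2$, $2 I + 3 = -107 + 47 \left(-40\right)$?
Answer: $\frac{1}{2601} \approx 0.00038447$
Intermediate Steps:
$I = -995$ ($I = - \frac{3}{2} + \frac{-107 + 47 \left(-40\right)}{2} = - \frac{3}{2} + \frac{-107 - 1880}{2} = - \frac{3}{2} + \frac{1}{2} \left(-1987\right) = - \frac{3}{2} - \frac{1987}{2} = -995$)
$C = - \frac{2}{5}$ ($C = \left(- \frac{1}{5}\right) 2 = - \frac{2}{5} \approx -0.4$)
$L{\left(p \right)} = -5$ ($L{\left(p \right)} = 0 - 5 = -5$)
$W{\left(K,P \right)} = -5 - K$
$\frac{1}{- 31 W{\left(-1,7 \right)} 29 + I} = \frac{1}{- 31 \left(-5 - -1\right) 29 - 995} = \frac{1}{- 31 \left(-5 + 1\right) 29 - 995} = \frac{1}{\left(-31\right) \left(-4\right) 29 - 995} = \frac{1}{124 \cdot 29 - 995} = \frac{1}{3596 - 995} = \frac{1}{2601}$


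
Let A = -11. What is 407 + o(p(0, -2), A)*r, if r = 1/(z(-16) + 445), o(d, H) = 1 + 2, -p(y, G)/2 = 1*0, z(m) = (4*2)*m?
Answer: 129022/317 ≈ 407.01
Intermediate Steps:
z(m) = 8*m
p(y, G) = 0 (p(y, G) = -2*0 = 0)
o(d, H) = 3
r = 1/317 (r = 1/(8*(-16) + 445) = 1/(-128 + 445) = 1/317 ≈ 0.0031546)
407 + o(p(0, -2), A)*r = 407 + 3*(1/317) = 407 + 3/317 = 129022/317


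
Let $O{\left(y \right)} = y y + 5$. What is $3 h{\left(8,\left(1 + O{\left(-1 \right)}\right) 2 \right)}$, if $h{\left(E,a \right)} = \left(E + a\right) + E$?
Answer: $90$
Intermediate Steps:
$O{\left(y \right)} = 5 + y^{2}$ ($O{\left(y \right)} = y^{2} + 5 = 5 + y^{2}$)
$h{\left(E,a \right)} = a + 2 E$
$3 h{\left(8,\left(1 + O{\left(-1 \right)}\right) 2 \right)} = 3 \left(\left(1 + \left(5 + \left(-1\right)^{2}\right)\right) 2 + 2 \cdot 8\right) = 3 \left(\left(1 + \left(5 + 1\right)\right) 2 + 16\right) = 3 \left(\left(1 + 6\right) 2 + 16\right) = 3 \left(7 \cdot 2 + 16\right) = 3 \left(14 + 16\right) = 3 \cdot 30 = 90$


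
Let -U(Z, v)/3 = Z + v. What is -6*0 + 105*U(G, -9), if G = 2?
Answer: 2205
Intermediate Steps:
U(Z, v) = -3*Z - 3*v (U(Z, v) = -3*(Z + v) = -3*Z - 3*v)
-6*0 + 105*U(G, -9) = -6*0 + 105*(-3*2 - 3*(-9)) = 0 + 105*(-6 + 27) = 0 + 105*21 = 0 + 2205 = 2205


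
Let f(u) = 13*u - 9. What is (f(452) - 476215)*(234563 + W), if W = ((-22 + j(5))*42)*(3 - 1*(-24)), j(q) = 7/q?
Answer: -496693602524/5 ≈ -9.9339e+10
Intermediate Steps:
f(u) = -9 + 13*u
W = -116802/5 (W = ((-22 + 7/5)*42)*(3 - 1*(-24)) = ((-22 + 7*(1/5))*42)*(3 + 24) = ((-22 + 7/5)*42)*27 = -103/5*42*27 = -4326/5*27 = -116802/5 ≈ -23360.)
(f(452) - 476215)*(234563 + W) = ((-9 + 13*452) - 476215)*(234563 - 116802/5) = ((-9 + 5876) - 476215)*(1056013/5) = (5867 - 476215)*(1056013/5) = -470348*1056013/5 = -496693602524/5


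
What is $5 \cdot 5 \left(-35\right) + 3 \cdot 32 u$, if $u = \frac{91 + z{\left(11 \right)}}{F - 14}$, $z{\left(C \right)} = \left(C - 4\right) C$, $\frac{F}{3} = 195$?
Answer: $- \frac{483497}{571} \approx -846.75$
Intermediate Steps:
$F = 585$ ($F = 3 \cdot 195 = 585$)
$z{\left(C \right)} = C \left(-4 + C\right)$ ($z{\left(C \right)} = \left(-4 + C\right) C = C \left(-4 + C\right)$)
$u = \frac{168}{571}$ ($u = \frac{91 + 11 \left(-4 + 11\right)}{585 - 14} = \frac{91 + 11 \cdot 7}{571} = \left(91 + 77\right) \frac{1}{571} = 168 \cdot \frac{1}{571} = \frac{168}{571} \approx 0.29422$)
$5 \cdot 5 \left(-35\right) + 3 \cdot 32 u = 5 \cdot 5 \left(-35\right) + 3 \cdot 32 \cdot \frac{168}{571} = 25 \left(-35\right) + 96 \cdot \frac{168}{571} = -875 + \frac{16128}{571} = - \frac{483497}{571}$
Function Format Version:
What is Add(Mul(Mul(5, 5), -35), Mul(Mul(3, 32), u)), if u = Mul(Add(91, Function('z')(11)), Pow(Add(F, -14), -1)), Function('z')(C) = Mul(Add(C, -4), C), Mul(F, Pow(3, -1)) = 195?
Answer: Rational(-483497, 571) ≈ -846.75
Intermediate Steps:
F = 585 (F = Mul(3, 195) = 585)
Function('z')(C) = Mul(C, Add(-4, C)) (Function('z')(C) = Mul(Add(-4, C), C) = Mul(C, Add(-4, C)))
u = Rational(168, 571) (u = Mul(Add(91, Mul(11, Add(-4, 11))), Pow(Add(585, -14), -1)) = Mul(Add(91, Mul(11, 7)), Pow(571, -1)) = Mul(Add(91, 77), Rational(1, 571)) = Mul(168, Rational(1, 571)) = Rational(168, 571) ≈ 0.29422)
Add(Mul(Mul(5, 5), -35), Mul(Mul(3, 32), u)) = Add(Mul(Mul(5, 5), -35), Mul(Mul(3, 32), Rational(168, 571))) = Add(Mul(25, -35), Mul(96, Rational(168, 571))) = Add(-875, Rational(16128, 571)) = Rational(-483497, 571)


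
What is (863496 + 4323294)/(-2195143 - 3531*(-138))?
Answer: -1037358/341573 ≈ -3.0370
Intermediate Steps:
(863496 + 4323294)/(-2195143 - 3531*(-138)) = 5186790/(-2195143 + 487278) = 5186790/(-1707865) = 5186790*(-1/1707865) = -1037358/341573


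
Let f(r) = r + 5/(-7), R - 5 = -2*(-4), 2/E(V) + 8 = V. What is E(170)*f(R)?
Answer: 86/567 ≈ 0.15168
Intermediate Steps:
E(V) = 2/(-8 + V)
R = 13 (R = 5 - 2*(-4) = 5 + 8 = 13)
f(r) = -5/7 + r (f(r) = r + 5*(-⅐) = r - 5/7 = -5/7 + r)
E(170)*f(R) = (2/(-8 + 170))*(-5/7 + 13) = (2/162)*(86/7) = (2*(1/162))*(86/7) = (1/81)*(86/7) = 86/567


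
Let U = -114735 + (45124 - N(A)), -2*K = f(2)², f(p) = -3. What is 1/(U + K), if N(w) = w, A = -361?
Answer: -2/138509 ≈ -1.4439e-5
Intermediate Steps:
K = -9/2 (K = -½*(-3)² = -½*9 = -9/2 ≈ -4.5000)
U = -69250 (U = -114735 + (45124 - 1*(-361)) = -114735 + (45124 + 361) = -114735 + 45485 = -69250)
1/(U + K) = 1/(-69250 - 9/2) = 1/(-138509/2) = -2/138509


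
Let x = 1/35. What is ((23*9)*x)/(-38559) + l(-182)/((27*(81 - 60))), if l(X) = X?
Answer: -11701819/36438255 ≈ -0.32114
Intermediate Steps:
x = 1/35 ≈ 0.028571
((23*9)*x)/(-38559) + l(-182)/((27*(81 - 60))) = ((23*9)*(1/35))/(-38559) - 182*1/(27*(81 - 60)) = (207*(1/35))*(-1/38559) - 182/(27*21) = (207/35)*(-1/38559) - 182/567 = -69/449855 - 182*1/567 = -69/449855 - 26/81 = -11701819/36438255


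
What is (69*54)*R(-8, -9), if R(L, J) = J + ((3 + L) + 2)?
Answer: -44712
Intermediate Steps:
R(L, J) = 5 + J + L (R(L, J) = J + (5 + L) = 5 + J + L)
(69*54)*R(-8, -9) = (69*54)*(5 - 9 - 8) = 3726*(-12) = -44712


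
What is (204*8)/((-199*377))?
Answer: -1632/75023 ≈ -0.021753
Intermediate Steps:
(204*8)/((-199*377)) = 1632/(-75023) = 1632*(-1/75023) = -1632/75023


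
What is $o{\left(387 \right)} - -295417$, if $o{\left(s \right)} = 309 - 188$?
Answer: $295538$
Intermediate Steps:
$o{\left(s \right)} = 121$
$o{\left(387 \right)} - -295417 = 121 - -295417 = 121 + 295417 = 295538$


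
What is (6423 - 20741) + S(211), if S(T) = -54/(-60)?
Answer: -143171/10 ≈ -14317.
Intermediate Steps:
S(T) = 9/10 (S(T) = -54*(-1/60) = 9/10)
(6423 - 20741) + S(211) = (6423 - 20741) + 9/10 = -14318 + 9/10 = -143171/10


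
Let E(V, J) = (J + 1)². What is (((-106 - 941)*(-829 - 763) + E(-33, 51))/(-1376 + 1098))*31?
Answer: -25877684/139 ≈ -1.8617e+5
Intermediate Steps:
E(V, J) = (1 + J)²
(((-106 - 941)*(-829 - 763) + E(-33, 51))/(-1376 + 1098))*31 = (((-106 - 941)*(-829 - 763) + (1 + 51)²)/(-1376 + 1098))*31 = ((-1047*(-1592) + 52²)/(-278))*31 = ((1666824 + 2704)*(-1/278))*31 = (1669528*(-1/278))*31 = -834764/139*31 = -25877684/139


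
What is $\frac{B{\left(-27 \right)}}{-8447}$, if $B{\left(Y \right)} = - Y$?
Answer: $- \frac{27}{8447} \approx -0.0031964$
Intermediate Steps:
$\frac{B{\left(-27 \right)}}{-8447} = \frac{\left(-1\right) \left(-27\right)}{-8447} = 27 \left(- \frac{1}{8447}\right) = - \frac{27}{8447}$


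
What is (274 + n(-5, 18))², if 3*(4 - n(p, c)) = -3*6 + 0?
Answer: 80656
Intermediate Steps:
n(p, c) = 10 (n(p, c) = 4 - (-3*6 + 0)/3 = 4 - (-18 + 0)/3 = 4 - ⅓*(-18) = 4 + 6 = 10)
(274 + n(-5, 18))² = (274 + 10)² = 284² = 80656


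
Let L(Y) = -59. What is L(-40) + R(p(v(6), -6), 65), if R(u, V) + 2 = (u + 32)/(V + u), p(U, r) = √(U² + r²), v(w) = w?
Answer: -251325/4153 + 198*√2/4153 ≈ -60.449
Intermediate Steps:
R(u, V) = -2 + (32 + u)/(V + u) (R(u, V) = -2 + (u + 32)/(V + u) = -2 + (32 + u)/(V + u))
L(-40) + R(p(v(6), -6), 65) = -59 + (32 - √(6² + (-6)²) - 2*65)/(65 + √(6² + (-6)²)) = -59 + (32 - √(36 + 36) - 130)/(65 + √(36 + 36)) = -59 + (32 - √72 - 130)/(65 + √72) = -59 + (32 - 6*√2 - 130)/(65 + 6*√2) = -59 + (-98 - 6*√2)/(65 + 6*√2)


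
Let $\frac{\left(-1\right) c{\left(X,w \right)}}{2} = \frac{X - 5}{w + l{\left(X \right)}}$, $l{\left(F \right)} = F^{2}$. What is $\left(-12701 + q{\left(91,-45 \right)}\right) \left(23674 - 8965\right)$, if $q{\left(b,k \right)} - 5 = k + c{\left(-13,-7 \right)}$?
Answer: $- \frac{562212301}{3} \approx -1.874 \cdot 10^{8}$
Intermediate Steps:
$c{\left(X,w \right)} = - \frac{2 \left(-5 + X\right)}{w + X^{2}}$ ($c{\left(X,w \right)} = - 2 \frac{X - 5}{w + X^{2}} = - 2 \frac{-5 + X}{w + X^{2}} = - \frac{2 \left(-5 + X\right)}{w + X^{2}}$)
$q{\left(b,k \right)} = \frac{47}{9} + k$ ($q{\left(b,k \right)} = 5 + \left(k + \frac{2 \left(5 - -13\right)}{-7 + \left(-13\right)^{2}}\right) = 5 + \left(k + \frac{2 \left(5 + 13\right)}{-7 + 169}\right) = 5 + \left(k + 2 \cdot \frac{1}{162} \cdot 18\right) = 5 + \left(k + \frac{2}{9}\right) = 5 + \left(\frac{2}{9} + k\right) = \frac{47}{9} + k$)
$\left(-12701 + q{\left(91,-45 \right)}\right) \left(23674 - 8965\right) = \left(-12701 + \left(\frac{47}{9} - 45\right)\right) \left(23674 - 8965\right) = \left(-12701 - \frac{358}{9}\right) 14709 = \left(- \frac{114667}{9}\right) 14709 = - \frac{562212301}{3}$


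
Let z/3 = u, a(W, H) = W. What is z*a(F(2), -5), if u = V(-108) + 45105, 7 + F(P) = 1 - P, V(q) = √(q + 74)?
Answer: -1082520 - 24*I*√34 ≈ -1.0825e+6 - 139.94*I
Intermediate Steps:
V(q) = √(74 + q)
F(P) = -6 - P (F(P) = -7 + (1 - P) = -6 - P)
u = 45105 + I*√34 (u = √(74 - 108) + 45105 = √(-34) + 45105 = I*√34 + 45105 = 45105 + I*√34 ≈ 45105.0 + 5.831*I)
z = 135315 + 3*I*√34 (z = 3*(45105 + I*√34) = 135315 + 3*I*√34 ≈ 1.3532e+5 + 17.493*I)
z*a(F(2), -5) = (135315 + 3*I*√34)*(-6 - 1*2) = (135315 + 3*I*√34)*(-6 - 2) = (135315 + 3*I*√34)*(-8) = -1082520 - 24*I*√34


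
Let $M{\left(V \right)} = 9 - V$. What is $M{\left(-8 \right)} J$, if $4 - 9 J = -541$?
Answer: $\frac{9265}{9} \approx 1029.4$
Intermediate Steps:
$J = \frac{545}{9}$ ($J = \frac{4}{9} - - \frac{541}{9} = \frac{4}{9} + \frac{541}{9} = \frac{545}{9} \approx 60.556$)
$M{\left(-8 \right)} J = \left(9 - -8\right) \frac{545}{9} = \left(9 + 8\right) \frac{545}{9} = 17 \cdot \frac{545}{9} = \frac{9265}{9}$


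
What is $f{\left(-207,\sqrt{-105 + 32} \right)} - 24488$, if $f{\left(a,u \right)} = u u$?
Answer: $-24561$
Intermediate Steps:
$f{\left(a,u \right)} = u^{2}$
$f{\left(-207,\sqrt{-105 + 32} \right)} - 24488 = \left(\sqrt{-105 + 32}\right)^{2} - 24488 = \left(\sqrt{-73}\right)^{2} - 24488 = \left(i \sqrt{73}\right)^{2} - 24488 = -73 - 24488 = -24561$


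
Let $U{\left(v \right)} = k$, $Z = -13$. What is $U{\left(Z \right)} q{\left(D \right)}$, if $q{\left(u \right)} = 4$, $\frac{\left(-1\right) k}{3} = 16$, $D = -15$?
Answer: $-192$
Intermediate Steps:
$k = -48$ ($k = \left(-3\right) 16 = -48$)
$U{\left(v \right)} = -48$
$U{\left(Z \right)} q{\left(D \right)} = \left(-48\right) 4 = -192$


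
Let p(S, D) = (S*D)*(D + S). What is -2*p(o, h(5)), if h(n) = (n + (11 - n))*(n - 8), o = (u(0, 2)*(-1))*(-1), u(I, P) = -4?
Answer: 9768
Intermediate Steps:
o = -4 (o = -4*(-1)*(-1) = 4*(-1) = -4)
h(n) = -88 + 11*n (h(n) = 11*(-8 + n) = -88 + 11*n)
p(S, D) = D*S*(D + S) (p(S, D) = (D*S)*(D + S) = D*S*(D + S))
-2*p(o, h(5)) = -2*(-88 + 11*5)*(-4)*((-88 + 11*5) - 4) = -2*(-88 + 55)*(-4)*((-88 + 55) - 4) = -(-66)*(-4)*(-33 - 4) = -(-66)*(-4)*(-37) = -2*(-4884) = 9768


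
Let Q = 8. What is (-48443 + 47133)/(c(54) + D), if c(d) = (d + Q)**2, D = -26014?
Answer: 131/2217 ≈ 0.059089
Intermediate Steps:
c(d) = (8 + d)**2 (c(d) = (d + 8)**2 = (8 + d)**2)
(-48443 + 47133)/(c(54) + D) = (-48443 + 47133)/((8 + 54)**2 - 26014) = -1310/(62**2 - 26014) = -1310/(3844 - 26014) = -1310/(-22170) = -1310*(-1/22170) = 131/2217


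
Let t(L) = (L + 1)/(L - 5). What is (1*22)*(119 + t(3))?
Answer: 2574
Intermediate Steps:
t(L) = (1 + L)/(-5 + L)
(1*22)*(119 + t(3)) = (1*22)*(119 + (1 + 3)/(-5 + 3)) = 22*(119 + 4/(-2)) = 22*(119 - ½*4) = 22*(119 - 2) = 22*117 = 2574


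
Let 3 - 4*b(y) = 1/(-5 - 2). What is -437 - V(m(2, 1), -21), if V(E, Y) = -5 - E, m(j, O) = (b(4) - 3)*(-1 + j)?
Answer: -6079/14 ≈ -434.21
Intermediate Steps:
b(y) = 11/14 (b(y) = 3/4 - 1/(4*(-5 - 2)) = 3/4 - 1/4/(-7) = 3/4 - 1/4*(-1/7) = 3/4 + 1/28 = 11/14)
m(j, O) = 31/14 - 31*j/14 (m(j, O) = (11/14 - 3)*(-1 + j) = -31*(-1 + j)/14 = 31/14 - 31*j/14)
-437 - V(m(2, 1), -21) = -437 - (-5 - (31/14 - 31/14*2)) = -437 - (-5 - (31/14 - 31/7)) = -437 - (-5 - 1*(-31/14)) = -437 - (-5 + 31/14) = -437 - 1*(-39/14) = -437 + 39/14 = -6079/14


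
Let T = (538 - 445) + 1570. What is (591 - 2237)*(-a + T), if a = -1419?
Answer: -5072972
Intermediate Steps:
T = 1663 (T = 93 + 1570 = 1663)
(591 - 2237)*(-a + T) = (591 - 2237)*(-1*(-1419) + 1663) = -1646*(1419 + 1663) = -1646*3082 = -5072972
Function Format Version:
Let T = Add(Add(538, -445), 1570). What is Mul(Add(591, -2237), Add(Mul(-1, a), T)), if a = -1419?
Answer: -5072972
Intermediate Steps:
T = 1663 (T = Add(93, 1570) = 1663)
Mul(Add(591, -2237), Add(Mul(-1, a), T)) = Mul(Add(591, -2237), Add(Mul(-1, -1419), 1663)) = Mul(-1646, Add(1419, 1663)) = Mul(-1646, 3082) = -5072972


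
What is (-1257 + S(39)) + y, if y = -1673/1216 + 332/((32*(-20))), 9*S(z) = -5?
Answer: -68917111/54720 ≈ -1259.4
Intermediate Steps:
S(z) = -5/9 (S(z) = (1/9)*(-5) = -5/9)
y = -11519/6080 (y = -1673*1/1216 + 332/(-640) = -1673/1216 + 332*(-1/640) = -1673/1216 - 83/160 = -11519/6080 ≈ -1.8946)
(-1257 + S(39)) + y = (-1257 - 5/9) - 11519/6080 = -11318/9 - 11519/6080 = -68917111/54720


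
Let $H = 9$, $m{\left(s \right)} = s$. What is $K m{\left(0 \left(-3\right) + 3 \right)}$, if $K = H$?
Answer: $27$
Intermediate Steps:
$K = 9$
$K m{\left(0 \left(-3\right) + 3 \right)} = 9 \left(0 \left(-3\right) + 3\right) = 9 \left(0 + 3\right) = 9 \cdot 3 = 27$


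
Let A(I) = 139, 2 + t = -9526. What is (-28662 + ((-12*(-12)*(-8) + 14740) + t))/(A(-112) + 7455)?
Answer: -12301/3797 ≈ -3.2397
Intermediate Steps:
t = -9528 (t = -2 - 9526 = -9528)
(-28662 + ((-12*(-12)*(-8) + 14740) + t))/(A(-112) + 7455) = (-28662 + ((-12*(-12)*(-8) + 14740) - 9528))/(139 + 7455) = (-28662 + ((144*(-8) + 14740) - 9528))/7594 = (-28662 + ((-1152 + 14740) - 9528))*(1/7594) = (-28662 + (13588 - 9528))*(1/7594) = (-28662 + 4060)*(1/7594) = -24602*1/7594 = -12301/3797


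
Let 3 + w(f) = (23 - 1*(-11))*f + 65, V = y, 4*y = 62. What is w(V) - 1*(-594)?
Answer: 1183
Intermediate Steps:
y = 31/2 (y = (¼)*62 = 31/2 ≈ 15.500)
V = 31/2 ≈ 15.500
w(f) = 62 + 34*f (w(f) = -3 + ((23 - 1*(-11))*f + 65) = -3 + ((23 + 11)*f + 65) = -3 + (34*f + 65) = -3 + (65 + 34*f) = 62 + 34*f)
w(V) - 1*(-594) = (62 + 34*(31/2)) - 1*(-594) = (62 + 527) + 594 = 589 + 594 = 1183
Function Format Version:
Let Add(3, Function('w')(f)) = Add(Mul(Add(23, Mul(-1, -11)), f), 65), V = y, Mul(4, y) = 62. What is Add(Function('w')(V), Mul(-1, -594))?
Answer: 1183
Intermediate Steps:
y = Rational(31, 2) (y = Mul(Rational(1, 4), 62) = Rational(31, 2) ≈ 15.500)
V = Rational(31, 2) ≈ 15.500
Function('w')(f) = Add(62, Mul(34, f)) (Function('w')(f) = Add(-3, Add(Mul(Add(23, Mul(-1, -11)), f), 65)) = Add(-3, Add(Mul(Add(23, 11), f), 65)) = Add(-3, Add(Mul(34, f), 65)) = Add(-3, Add(65, Mul(34, f))) = Add(62, Mul(34, f)))
Add(Function('w')(V), Mul(-1, -594)) = Add(Add(62, Mul(34, Rational(31, 2))), Mul(-1, -594)) = Add(Add(62, 527), 594) = Add(589, 594) = 1183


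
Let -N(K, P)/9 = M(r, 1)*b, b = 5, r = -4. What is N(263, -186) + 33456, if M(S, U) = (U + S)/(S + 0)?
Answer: 133689/4 ≈ 33422.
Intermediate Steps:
M(S, U) = (S + U)/S
N(K, P) = -135/4 (N(K, P) = -9*(-4 + 1)/(-4)*5 = -9*(-¼*(-3))*5 = -27*5/4 = -9*15/4 = -135/4)
N(263, -186) + 33456 = -135/4 + 33456 = 133689/4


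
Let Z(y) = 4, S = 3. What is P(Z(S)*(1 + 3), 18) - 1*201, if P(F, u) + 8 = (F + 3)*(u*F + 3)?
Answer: 5320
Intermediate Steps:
P(F, u) = -8 + (3 + F)*(3 + F*u) (P(F, u) = -8 + (F + 3)*(u*F + 3) = -8 + (3 + F)*(F*u + 3) = -8 + (3 + F)*(3 + F*u))
P(Z(S)*(1 + 3), 18) - 1*201 = (1 + 3*(4*(1 + 3)) + 18*(4*(1 + 3))² + 3*(4*(1 + 3))*18) - 1*201 = (1 + 3*(4*4) + 18*(4*4)² + 3*(4*4)*18) - 201 = (1 + 3*16 + 18*16² + 3*16*18) - 201 = (1 + 48 + 18*256 + 864) - 201 = (1 + 48 + 4608 + 864) - 201 = 5521 - 201 = 5320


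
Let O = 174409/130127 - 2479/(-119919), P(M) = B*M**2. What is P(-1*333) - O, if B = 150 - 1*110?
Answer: 69215560621456576/15604699713 ≈ 4.4356e+6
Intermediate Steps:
B = 40 (B = 150 - 110 = 40)
P(M) = 40*M**2
O = 21237537704/15604699713 (O = 174409*(1/130127) - 2479*(-1/119919) = 174409/130127 + 2479/119919 = 21237537704/15604699713 ≈ 1.3610)
P(-1*333) - O = 40*(-1*333)**2 - 1*21237537704/15604699713 = 40*(-333)**2 - 21237537704/15604699713 = 40*110889 - 21237537704/15604699713 = 4435560 - 21237537704/15604699713 = 69215560621456576/15604699713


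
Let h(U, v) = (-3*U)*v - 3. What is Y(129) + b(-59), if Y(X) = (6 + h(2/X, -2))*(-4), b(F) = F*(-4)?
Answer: 9616/43 ≈ 223.63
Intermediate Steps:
h(U, v) = -3 - 3*U*v (h(U, v) = -3*U*v - 3 = -3 - 3*U*v)
b(F) = -4*F
Y(X) = -12 - 48/X (Y(X) = (6 + (-3 - 3*2/X*(-2)))*(-4) = (6 + (-3 + 12/X))*(-4) = (3 + 12/X)*(-4) = -12 - 48/X)
Y(129) + b(-59) = (-12 - 48/129) - 4*(-59) = (-12 - 48*1/129) + 236 = (-12 - 16/43) + 236 = -532/43 + 236 = 9616/43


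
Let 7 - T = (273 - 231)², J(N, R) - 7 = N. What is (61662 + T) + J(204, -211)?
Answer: 60116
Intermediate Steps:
J(N, R) = 7 + N
T = -1757 (T = 7 - (273 - 231)² = 7 - 1*42² = 7 - 1*1764 = 7 - 1764 = -1757)
(61662 + T) + J(204, -211) = (61662 - 1757) + (7 + 204) = 59905 + 211 = 60116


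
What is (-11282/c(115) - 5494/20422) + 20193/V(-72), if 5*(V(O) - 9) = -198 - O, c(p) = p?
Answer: -42638831564/31705155 ≈ -1344.9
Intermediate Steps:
V(O) = -153/5 - O/5 (V(O) = 9 + (-198 - O)/5 = 9 + (-198/5 - O/5) = -153/5 - O/5)
(-11282/c(115) - 5494/20422) + 20193/V(-72) = (-11282/115 - 5494/20422) + 20193/(-153/5 - ⅕*(-72)) = (-11282*1/115 - 5494*1/20422) + 20193/(-153/5 + 72/5) = (-11282/115 - 2747/10211) + 20193/(-81/5) = -115516407/1174265 + 20193*(-5/81) = -115516407/1174265 - 33655/27 = -42638831564/31705155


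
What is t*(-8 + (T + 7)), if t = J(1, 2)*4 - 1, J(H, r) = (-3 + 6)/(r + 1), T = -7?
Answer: -24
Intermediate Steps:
J(H, r) = 3/(1 + r)
t = 3 (t = (3/(1 + 2))*4 - 1 = (3/3)*4 - 1 = (3*(⅓))*4 - 1 = 1*4 - 1 = 4 - 1 = 3)
t*(-8 + (T + 7)) = 3*(-8 + (-7 + 7)) = 3*(-8 + 0) = 3*(-8) = -24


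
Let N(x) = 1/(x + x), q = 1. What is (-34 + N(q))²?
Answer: 4489/4 ≈ 1122.3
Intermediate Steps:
N(x) = 1/(2*x)
(-34 + N(q))² = (-34 + (½)/1)² = (-34 + (½)*1)² = (-34 + ½)² = (-67/2)² = 4489/4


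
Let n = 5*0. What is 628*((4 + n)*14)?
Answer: 35168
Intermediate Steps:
n = 0
628*((4 + n)*14) = 628*((4 + 0)*14) = 628*(4*14) = 628*56 = 35168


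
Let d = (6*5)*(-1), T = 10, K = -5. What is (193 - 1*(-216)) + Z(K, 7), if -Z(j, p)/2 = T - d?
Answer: 329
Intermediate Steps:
d = -30 (d = 30*(-1) = -30)
Z(j, p) = -80 (Z(j, p) = -2*(10 - 1*(-30)) = -2*(10 + 30) = -2*40 = -80)
(193 - 1*(-216)) + Z(K, 7) = (193 - 1*(-216)) - 80 = (193 + 216) - 80 = 409 - 80 = 329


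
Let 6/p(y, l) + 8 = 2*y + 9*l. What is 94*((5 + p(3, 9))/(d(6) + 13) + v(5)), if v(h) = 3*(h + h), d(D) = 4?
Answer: 3824954/1343 ≈ 2848.1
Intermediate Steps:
p(y, l) = 6/(-8 + 2*y + 9*l) (p(y, l) = 6/(-8 + (2*y + 9*l)) = 6/(-8 + 2*y + 9*l))
v(h) = 6*h (v(h) = 3*(2*h) = 6*h)
94*((5 + p(3, 9))/(d(6) + 13) + v(5)) = 94*((5 + 6/(-8 + 2*3 + 9*9))/(4 + 13) + 6*5) = 94*((5 + 6/(-8 + 6 + 81))/17 + 30) = 94*((5 + 6/79)*(1/17) + 30) = 94*((401/79)*(1/17) + 30) = 94*(401/1343 + 30) = 94*(40691/1343) = 3824954/1343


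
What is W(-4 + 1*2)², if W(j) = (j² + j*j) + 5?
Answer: 169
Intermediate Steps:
W(j) = 5 + 2*j² (W(j) = (j² + j²) + 5 = 2*j² + 5 = 5 + 2*j²)
W(-4 + 1*2)² = (5 + 2*(-4 + 1*2)²)² = (5 + 2*(-4 + 2)²)² = (5 + 2*(-2)²)² = (5 + 2*4)² = (5 + 8)² = 13² = 169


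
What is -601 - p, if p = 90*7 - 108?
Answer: -1123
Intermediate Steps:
p = 522 (p = 630 - 108 = 522)
-601 - p = -601 - 1*522 = -601 - 522 = -1123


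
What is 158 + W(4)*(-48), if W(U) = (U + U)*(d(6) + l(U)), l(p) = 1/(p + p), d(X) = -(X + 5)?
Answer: 4334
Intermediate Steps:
d(X) = -5 - X (d(X) = -(5 + X) = -5 - X)
l(p) = 1/(2*p)
W(U) = 2*U*(-11 + 1/(2*U)) (W(U) = (U + U)*((-5 - 1*6) + 1/(2*U)) = (2*U)*((-5 - 6) + 1/(2*U)) = (2*U)*(-11 + 1/(2*U)) = 2*U*(-11 + 1/(2*U)))
158 + W(4)*(-48) = 158 + (1 - 22*4)*(-48) = 158 + (1 - 88)*(-48) = 158 - 87*(-48) = 158 + 4176 = 4334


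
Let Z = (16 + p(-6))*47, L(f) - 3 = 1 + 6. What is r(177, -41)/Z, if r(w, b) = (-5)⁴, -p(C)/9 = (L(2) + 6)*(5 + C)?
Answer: 125/1504 ≈ 0.083112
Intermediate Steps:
L(f) = 10 (L(f) = 3 + (1 + 6) = 3 + 7 = 10)
p(C) = -720 - 144*C (p(C) = -9*(10 + 6)*(5 + C) = -144*(5 + C) = -9*(80 + 16*C) = -720 - 144*C)
r(w, b) = 625
Z = 7520 (Z = (16 + (-720 - 144*(-6)))*47 = (16 + (-720 + 864))*47 = (16 + 144)*47 = 160*47 = 7520)
r(177, -41)/Z = 625/7520 = 625*(1/7520) = 125/1504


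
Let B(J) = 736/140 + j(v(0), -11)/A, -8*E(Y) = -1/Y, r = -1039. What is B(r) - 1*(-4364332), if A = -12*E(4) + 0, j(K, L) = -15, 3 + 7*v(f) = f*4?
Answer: 152753204/35 ≈ 4.3644e+6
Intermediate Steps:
v(f) = -3/7 + 4*f/7 (v(f) = -3/7 + (f*4)/7 = -3/7 + (4*f)/7 = -3/7 + 4*f/7)
E(Y) = 1/(8*Y) (E(Y) = -(-1)/(8*Y) = 1/(8*Y))
A = -3/8 (A = -3/(2*4) + 0 = -12*1/32 + 0 = -3/8 + 0 = -3/8 ≈ -0.37500)
B(J) = 1584/35 (B(J) = 736/140 - 15/(-3/8) = 736*(1/140) - 15*(-8/3) = 184/35 + 40 = 1584/35)
B(r) - 1*(-4364332) = 1584/35 - 1*(-4364332) = 1584/35 + 4364332 = 152753204/35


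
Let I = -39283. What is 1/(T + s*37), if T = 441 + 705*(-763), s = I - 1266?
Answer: -1/2037787 ≈ -4.9073e-7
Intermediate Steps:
s = -40549 (s = -39283 - 1266 = -40549)
T = -537474 (T = 441 - 537915 = -537474)
1/(T + s*37) = 1/(-537474 - 40549*37) = 1/(-537474 - 1500313) = 1/(-2037787) = -1/2037787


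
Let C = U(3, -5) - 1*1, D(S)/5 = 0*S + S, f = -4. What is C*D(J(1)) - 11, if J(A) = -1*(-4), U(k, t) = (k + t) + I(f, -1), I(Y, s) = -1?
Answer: -91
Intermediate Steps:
U(k, t) = -1 + k + t (U(k, t) = (k + t) - 1 = -1 + k + t)
J(A) = 4
D(S) = 5*S (D(S) = 5*(0*S + S) = 5*(0 + S) = 5*S)
C = -4 (C = (-1 + 3 - 5) - 1*1 = -3 - 1 = -4)
C*D(J(1)) - 11 = -20*4 - 11 = -4*20 - 11 = -80 - 11 = -91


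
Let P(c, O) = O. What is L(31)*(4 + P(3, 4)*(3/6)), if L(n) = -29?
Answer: -174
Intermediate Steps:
L(31)*(4 + P(3, 4)*(3/6)) = -29*(4 + 4*(3/6)) = -29*(4 + 4*(3*(⅙))) = -29*(4 + 4*(½)) = -29*(4 + 2) = -29*6 = -174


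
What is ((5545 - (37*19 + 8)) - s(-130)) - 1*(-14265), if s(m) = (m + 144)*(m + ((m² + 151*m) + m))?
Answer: 60959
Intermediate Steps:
s(m) = (144 + m)*(m² + 153*m) (s(m) = (144 + m)*(m + (m² + 152*m)) = (144 + m)*(m² + 153*m))
((5545 - (37*19 + 8)) - s(-130)) - 1*(-14265) = ((5545 - (37*19 + 8)) - (-130)*(22032 + (-130)² + 297*(-130))) - 1*(-14265) = ((5545 - (703 + 8)) - (-130)*(22032 + 16900 - 38610)) + 14265 = ((5545 - 1*711) - (-130)*322) + 14265 = ((5545 - 711) - 1*(-41860)) + 14265 = (4834 + 41860) + 14265 = 46694 + 14265 = 60959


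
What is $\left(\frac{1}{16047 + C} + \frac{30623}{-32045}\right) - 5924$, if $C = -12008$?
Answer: $- \frac{766865522872}{129429755} \approx -5925.0$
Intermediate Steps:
$\left(\frac{1}{16047 + C} + \frac{30623}{-32045}\right) - 5924 = \left(\frac{1}{16047 - 12008} + \frac{30623}{-32045}\right) - 5924 = \left(\frac{1}{4039} + 30623 \left(- \frac{1}{32045}\right)\right) - 5924 = \left(\frac{1}{4039} - \frac{30623}{32045}\right) - 5924 = - \frac{123654252}{129429755} - 5924 = - \frac{766865522872}{129429755}$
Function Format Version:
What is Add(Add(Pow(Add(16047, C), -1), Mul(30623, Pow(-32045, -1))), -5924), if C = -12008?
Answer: Rational(-766865522872, 129429755) ≈ -5925.0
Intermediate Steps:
Add(Add(Pow(Add(16047, C), -1), Mul(30623, Pow(-32045, -1))), -5924) = Add(Add(Pow(Add(16047, -12008), -1), Mul(30623, Pow(-32045, -1))), -5924) = Add(Add(Pow(4039, -1), Mul(30623, Rational(-1, 32045))), -5924) = Add(Add(Rational(1, 4039), Rational(-30623, 32045)), -5924) = Add(Rational(-123654252, 129429755), -5924) = Rational(-766865522872, 129429755)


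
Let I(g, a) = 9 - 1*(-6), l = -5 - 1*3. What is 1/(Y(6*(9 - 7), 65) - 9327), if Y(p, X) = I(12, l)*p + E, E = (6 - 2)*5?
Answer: -1/9127 ≈ -0.00010956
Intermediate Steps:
l = -8 (l = -5 - 3 = -8)
I(g, a) = 15 (I(g, a) = 9 + 6 = 15)
E = 20 (E = 4*5 = 20)
Y(p, X) = 20 + 15*p (Y(p, X) = 15*p + 20 = 20 + 15*p)
1/(Y(6*(9 - 7), 65) - 9327) = 1/((20 + 15*(6*(9 - 7))) - 9327) = 1/((20 + 15*(6*2)) - 9327) = 1/((20 + 15*12) - 9327) = 1/((20 + 180) - 9327) = 1/(200 - 9327) = 1/(-9127) = -1/9127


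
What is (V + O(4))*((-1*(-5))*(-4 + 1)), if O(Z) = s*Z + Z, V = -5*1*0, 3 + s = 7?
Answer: -300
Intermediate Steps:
s = 4 (s = -3 + 7 = 4)
V = 0 (V = -5*0 = 0)
O(Z) = 5*Z (O(Z) = 4*Z + Z = 5*Z)
(V + O(4))*((-1*(-5))*(-4 + 1)) = (0 + 5*4)*((-1*(-5))*(-4 + 1)) = (0 + 20)*(5*(-3)) = 20*(-15) = -300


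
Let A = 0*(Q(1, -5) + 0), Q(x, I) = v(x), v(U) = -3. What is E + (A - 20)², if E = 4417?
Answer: 4817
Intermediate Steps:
Q(x, I) = -3
A = 0 (A = 0*(-3 + 0) = 0*(-3) = 0)
E + (A - 20)² = 4417 + (0 - 20)² = 4417 + (-20)² = 4417 + 400 = 4817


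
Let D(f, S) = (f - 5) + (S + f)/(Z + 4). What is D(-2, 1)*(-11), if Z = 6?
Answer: 781/10 ≈ 78.100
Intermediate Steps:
D(f, S) = -5 + S/10 + 11*f/10 (D(f, S) = (f - 5) + (S + f)/(6 + 4) = (-5 + f) + (S + f)/10 = (-5 + f) + (S + f)*(⅒) = (-5 + f) + (S/10 + f/10) = -5 + S/10 + 11*f/10)
D(-2, 1)*(-11) = (-5 + (⅒)*1 + (11/10)*(-2))*(-11) = (-5 + ⅒ - 11/5)*(-11) = -71/10*(-11) = 781/10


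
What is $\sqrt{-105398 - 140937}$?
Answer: $i \sqrt{246335} \approx 496.32 i$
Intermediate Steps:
$\sqrt{-105398 - 140937} = \sqrt{-246335} = i \sqrt{246335}$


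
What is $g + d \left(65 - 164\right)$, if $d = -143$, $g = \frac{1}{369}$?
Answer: $\frac{5223934}{369} \approx 14157.0$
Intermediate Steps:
$g = \frac{1}{369} \approx 0.00271$
$g + d \left(65 - 164\right) = \frac{1}{369} - 143 \left(65 - 164\right) = \frac{1}{369} - -14157 = \frac{1}{369} + 14157 = \frac{5223934}{369}$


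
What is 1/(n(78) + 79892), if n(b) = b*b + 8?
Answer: 1/85984 ≈ 1.1630e-5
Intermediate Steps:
n(b) = 8 + b² (n(b) = b² + 8 = 8 + b²)
1/(n(78) + 79892) = 1/((8 + 78²) + 79892) = 1/((8 + 6084) + 79892) = 1/(6092 + 79892) = 1/85984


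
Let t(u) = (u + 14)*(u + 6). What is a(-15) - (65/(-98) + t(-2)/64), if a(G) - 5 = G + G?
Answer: -4917/196 ≈ -25.087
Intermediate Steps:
a(G) = 5 + 2*G (a(G) = 5 + (G + G) = 5 + 2*G)
t(u) = (6 + u)*(14 + u) (t(u) = (14 + u)*(6 + u) = (6 + u)*(14 + u))
a(-15) - (65/(-98) + t(-2)/64) = (5 + 2*(-15)) - (65/(-98) + (84 + (-2)² + 20*(-2))/64) = (5 - 30) - (65*(-1/98) + (84 + 4 - 40)*(1/64)) = -25 - (-65/98 + 48*(1/64)) = -25 - (-65/98 + ¾) = -25 - 1*17/196 = -25 - 17/196 = -4917/196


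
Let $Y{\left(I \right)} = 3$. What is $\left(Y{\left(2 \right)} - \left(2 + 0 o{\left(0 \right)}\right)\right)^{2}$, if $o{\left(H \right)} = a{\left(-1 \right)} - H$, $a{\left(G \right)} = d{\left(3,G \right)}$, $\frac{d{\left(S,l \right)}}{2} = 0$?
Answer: $1$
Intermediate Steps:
$d{\left(S,l \right)} = 0$ ($d{\left(S,l \right)} = 2 \cdot 0 = 0$)
$a{\left(G \right)} = 0$
$o{\left(H \right)} = - H$ ($o{\left(H \right)} = 0 - H = - H$)
$\left(Y{\left(2 \right)} - \left(2 + 0 o{\left(0 \right)}\right)\right)^{2} = \left(3 - \left(2 + 0 \left(\left(-1\right) 0\right)\right)\right)^{2} = \left(3 + \left(-2 + 0 \cdot 0\right)\right)^{2} = \left(3 + \left(-2 + 0\right)\right)^{2} = \left(3 - 2\right)^{2} = 1^{2} = 1$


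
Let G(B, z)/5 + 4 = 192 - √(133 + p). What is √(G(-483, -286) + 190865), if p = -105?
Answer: √(191805 - 10*√7) ≈ 437.93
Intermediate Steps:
G(B, z) = 940 - 10*√7 (G(B, z) = -20 + 5*(192 - √(133 - 105)) = -20 + 5*(192 - √28) = -20 + 5*(192 - 2*√7) = -20 + (960 - 10*√7) = 940 - 10*√7)
√(G(-483, -286) + 190865) = √((940 - 10*√7) + 190865) = √(191805 - 10*√7)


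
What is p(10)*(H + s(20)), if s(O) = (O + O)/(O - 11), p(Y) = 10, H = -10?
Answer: -500/9 ≈ -55.556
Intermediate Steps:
s(O) = 2*O/(-11 + O) (s(O) = (2*O)/(-11 + O) = 2*O/(-11 + O))
p(10)*(H + s(20)) = 10*(-10 + 2*20/(-11 + 20)) = 10*(-10 + 2*20/9) = 10*(-10 + 2*20*(1/9)) = 10*(-10 + 40/9) = 10*(-50/9) = -500/9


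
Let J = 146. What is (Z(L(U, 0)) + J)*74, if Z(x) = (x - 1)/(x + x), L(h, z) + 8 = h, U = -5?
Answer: 140970/13 ≈ 10844.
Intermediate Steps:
L(h, z) = -8 + h
Z(x) = (-1 + x)/(2*x) (Z(x) = (-1 + x)/((2*x)) = (-1 + x)*(1/(2*x)) = (-1 + x)/(2*x))
(Z(L(U, 0)) + J)*74 = ((-1 + (-8 - 5))/(2*(-8 - 5)) + 146)*74 = ((½)*(-1 - 13)/(-13) + 146)*74 = ((½)*(-1/13)*(-14) + 146)*74 = (7/13 + 146)*74 = (1905/13)*74 = 140970/13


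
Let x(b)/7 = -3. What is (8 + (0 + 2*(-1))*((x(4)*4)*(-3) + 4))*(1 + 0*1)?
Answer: -504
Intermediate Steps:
x(b) = -21 (x(b) = 7*(-3) = -21)
(8 + (0 + 2*(-1))*((x(4)*4)*(-3) + 4))*(1 + 0*1) = (8 + (0 + 2*(-1))*(-21*4*(-3) + 4))*(1 + 0*1) = (8 + (0 - 2)*(-84*(-3) + 4))*(1 + 0) = (8 - 2*(252 + 4))*1 = (8 - 2*256)*1 = (8 - 512)*1 = -504*1 = -504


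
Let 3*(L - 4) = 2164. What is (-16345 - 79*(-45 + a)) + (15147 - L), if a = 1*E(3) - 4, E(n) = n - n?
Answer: 5843/3 ≈ 1947.7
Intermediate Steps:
L = 2176/3 (L = 4 + (⅓)*2164 = 4 + 2164/3 = 2176/3 ≈ 725.33)
E(n) = 0
a = -4 (a = 1*0 - 4 = 0 - 4 = -4)
(-16345 - 79*(-45 + a)) + (15147 - L) = (-16345 - 79*(-45 - 4)) + (15147 - 1*2176/3) = (-16345 - 79*(-49)) + (15147 - 2176/3) = (-16345 - 1*(-3871)) + 43265/3 = (-16345 + 3871) + 43265/3 = -12474 + 43265/3 = 5843/3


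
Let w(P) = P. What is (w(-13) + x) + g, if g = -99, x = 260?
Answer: 148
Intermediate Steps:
(w(-13) + x) + g = (-13 + 260) - 99 = 247 - 99 = 148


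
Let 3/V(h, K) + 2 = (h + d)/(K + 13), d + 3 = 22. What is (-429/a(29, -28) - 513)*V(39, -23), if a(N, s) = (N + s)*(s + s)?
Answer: 141495/728 ≈ 194.36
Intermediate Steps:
d = 19 (d = -3 + 22 = 19)
V(h, K) = 3/(-2 + (19 + h)/(13 + K)) (V(h, K) = 3/(-2 + (h + 19)/(K + 13)) = 3/(-2 + (19 + h)/(13 + K)))
a(N, s) = 2*s*(N + s) (a(N, s) = (N + s)*(2*s) = 2*s*(N + s))
(-429/a(29, -28) - 513)*V(39, -23) = (-429*(-1/(56*(29 - 28))) - 513)*(3*(13 - 23)/(-7 + 39 - 2*(-23))) = (-429/(2*(-28)*1) - 513)*(3*(-10)/(-7 + 39 + 46)) = (-429/(-56) - 513)*(3*(-10)/78) = (-429*(-1/56) - 513)*(3*(1/78)*(-10)) = (429/56 - 513)*(-5/13) = -28299/56*(-5/13) = 141495/728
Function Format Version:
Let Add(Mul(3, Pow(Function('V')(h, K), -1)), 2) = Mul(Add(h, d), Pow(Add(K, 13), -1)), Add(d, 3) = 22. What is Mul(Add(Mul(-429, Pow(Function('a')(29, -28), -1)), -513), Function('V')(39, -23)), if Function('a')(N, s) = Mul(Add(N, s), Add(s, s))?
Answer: Rational(141495, 728) ≈ 194.36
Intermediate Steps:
d = 19 (d = Add(-3, 22) = 19)
Function('V')(h, K) = Mul(3, Pow(Add(-2, Mul(Pow(Add(13, K), -1), Add(19, h))), -1)) (Function('V')(h, K) = Mul(3, Pow(Add(-2, Mul(Add(h, 19), Pow(Add(K, 13), -1))), -1)) = Mul(3, Pow(Add(-2, Mul(Add(19, h), Pow(Add(13, K), -1))), -1)) = Mul(3, Pow(Add(-2, Mul(Pow(Add(13, K), -1), Add(19, h))), -1)))
Function('a')(N, s) = Mul(2, s, Add(N, s)) (Function('a')(N, s) = Mul(Add(N, s), Mul(2, s)) = Mul(2, s, Add(N, s)))
Mul(Add(Mul(-429, Pow(Function('a')(29, -28), -1)), -513), Function('V')(39, -23)) = Mul(Add(Mul(-429, Pow(Mul(2, -28, Add(29, -28)), -1)), -513), Mul(3, Pow(Add(-7, 39, Mul(-2, -23)), -1), Add(13, -23))) = Mul(Add(Mul(-429, Pow(Mul(2, -28, 1), -1)), -513), Mul(3, Pow(Add(-7, 39, 46), -1), -10)) = Mul(Add(Mul(-429, Pow(-56, -1)), -513), Mul(3, Pow(78, -1), -10)) = Mul(Add(Mul(-429, Rational(-1, 56)), -513), Mul(3, Rational(1, 78), -10)) = Mul(Add(Rational(429, 56), -513), Rational(-5, 13)) = Mul(Rational(-28299, 56), Rational(-5, 13)) = Rational(141495, 728)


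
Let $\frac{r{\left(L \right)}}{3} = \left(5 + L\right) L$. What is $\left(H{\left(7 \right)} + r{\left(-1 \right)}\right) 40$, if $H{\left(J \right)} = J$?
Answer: $-200$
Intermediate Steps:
$r{\left(L \right)} = 3 L \left(5 + L\right)$ ($r{\left(L \right)} = 3 \left(5 + L\right) L = 3 L \left(5 + L\right)$)
$\left(H{\left(7 \right)} + r{\left(-1 \right)}\right) 40 = \left(7 + 3 \left(-1\right) \left(5 - 1\right)\right) 40 = \left(7 + 3 \left(-1\right) 4\right) 40 = \left(7 - 12\right) 40 = \left(-5\right) 40 = -200$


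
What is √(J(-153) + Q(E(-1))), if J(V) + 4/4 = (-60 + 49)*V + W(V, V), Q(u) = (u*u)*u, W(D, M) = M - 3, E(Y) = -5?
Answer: √1401 ≈ 37.430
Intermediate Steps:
W(D, M) = -3 + M
Q(u) = u³ (Q(u) = u²*u = u³)
J(V) = -4 - 10*V (J(V) = -1 + ((-60 + 49)*V + (-3 + V)) = -1 + (-11*V + (-3 + V)) = -1 + (-3 - 10*V) = -4 - 10*V)
√(J(-153) + Q(E(-1))) = √((-4 - 10*(-153)) + (-5)³) = √((-4 + 1530) - 125) = √(1526 - 125) = √1401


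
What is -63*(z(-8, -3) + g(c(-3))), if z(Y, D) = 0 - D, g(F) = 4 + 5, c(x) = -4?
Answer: -756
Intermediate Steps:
g(F) = 9
z(Y, D) = -D
-63*(z(-8, -3) + g(c(-3))) = -63*(-1*(-3) + 9) = -63*(3 + 9) = -63*12 = -756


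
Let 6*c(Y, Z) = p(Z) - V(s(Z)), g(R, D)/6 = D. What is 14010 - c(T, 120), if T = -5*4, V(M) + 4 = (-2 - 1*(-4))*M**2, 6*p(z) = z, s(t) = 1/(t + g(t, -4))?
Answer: 387237889/27648 ≈ 14006.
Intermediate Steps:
g(R, D) = 6*D
s(t) = 1/(-24 + t) (s(t) = 1/(t + 6*(-4)) = 1/(t - 24) = 1/(-24 + t))
p(z) = z/6
V(M) = -4 + 2*M**2 (V(M) = -4 + (-2 - 1*(-4))*M**2 = -4 + (-2 + 4)*M**2 = -4 + 2*M**2)
T = -20
c(Y, Z) = 2/3 - 1/(3*(-24 + Z)**2) + Z/36 (c(Y, Z) = (Z/6 - (-4 + 2*(1/(-24 + Z))**2))/6 = (Z/6 - (-4 + 2/(-24 + Z)**2))/6 = (Z/6 + (4 - 2/(-24 + Z)**2))/6 = (4 - 2/(-24 + Z)**2 + Z/6)/6 = 2/3 - 1/(3*(-24 + Z)**2) + Z/36)
14010 - c(T, 120) = 14010 - (2/3 - 1/(3*(-24 + 120)**2) + (1/36)*120) = 14010 - (2/3 - 1/3/96**2 + 10/3) = 14010 - (2/3 - 1/3*1/9216 + 10/3) = 14010 - (2/3 - 1/27648 + 10/3) = 14010 - 1*110591/27648 = 14010 - 110591/27648 = 387237889/27648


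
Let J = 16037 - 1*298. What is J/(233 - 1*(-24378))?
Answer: 15739/24611 ≈ 0.63951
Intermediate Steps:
J = 15739 (J = 16037 - 298 = 15739)
J/(233 - 1*(-24378)) = 15739/(233 - 1*(-24378)) = 15739/(233 + 24378) = 15739/24611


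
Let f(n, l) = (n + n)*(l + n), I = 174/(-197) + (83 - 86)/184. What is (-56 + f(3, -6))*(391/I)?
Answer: 1048799632/32607 ≈ 32165.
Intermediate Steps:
I = -32607/36248 (I = 174*(-1/197) - 3*1/184 = -174/197 - 3/184 = -32607/36248 ≈ -0.89955)
f(n, l) = 2*n*(l + n) (f(n, l) = (2*n)*(l + n) = 2*n*(l + n))
(-56 + f(3, -6))*(391/I) = (-56 + 2*3*(-6 + 3))*(391/(-32607/36248)) = (-56 + 2*3*(-3))*(391*(-36248/32607)) = (-56 - 18)*(-14172968/32607) = -74*(-14172968/32607) = 1048799632/32607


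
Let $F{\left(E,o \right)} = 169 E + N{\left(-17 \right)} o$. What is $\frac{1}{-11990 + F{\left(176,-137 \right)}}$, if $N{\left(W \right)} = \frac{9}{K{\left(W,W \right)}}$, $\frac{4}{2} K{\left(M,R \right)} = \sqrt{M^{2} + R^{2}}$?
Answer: $\frac{855151}{15181844091} + \frac{2329 \sqrt{2}}{10121229394} \approx 5.6653 \cdot 10^{-5}$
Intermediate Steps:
$K{\left(M,R \right)} = \frac{\sqrt{M^{2} + R^{2}}}{2}$
$N{\left(W \right)} = \frac{9 \sqrt{2}}{\sqrt{W^{2}}}$ ($N{\left(W \right)} = \frac{9}{\frac{1}{2} \sqrt{W^{2} + W^{2}}} = \frac{9}{\frac{1}{2} \sqrt{2 W^{2}}} = \frac{9}{\frac{1}{2} \sqrt{2} \sqrt{W^{2}}} = 9 \frac{\sqrt{2}}{\sqrt{W^{2}}} = \frac{9 \sqrt{2}}{\sqrt{W^{2}}}$)
$F{\left(E,o \right)} = 169 E + \frac{9 o \sqrt{2}}{17}$ ($F{\left(E,o \right)} = 169 E + \frac{9 \sqrt{2}}{17} o = 169 E + \frac{9 o \sqrt{2}}{17}$)
$\frac{1}{-11990 + F{\left(176,-137 \right)}} = \frac{1}{-11990 + \left(169 \cdot 176 + \frac{9}{17} \left(-137\right) \sqrt{2}\right)} = \frac{1}{-11990 + \left(29744 - \frac{1233 \sqrt{2}}{17}\right)} = \frac{1}{17754 - \frac{1233 \sqrt{2}}{17}}$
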